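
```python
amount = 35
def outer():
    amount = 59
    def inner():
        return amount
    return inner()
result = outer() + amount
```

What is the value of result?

Step 1: Global amount = 35. outer() shadows with amount = 59.
Step 2: inner() returns enclosing amount = 59. outer() = 59.
Step 3: result = 59 + global amount (35) = 94

The answer is 94.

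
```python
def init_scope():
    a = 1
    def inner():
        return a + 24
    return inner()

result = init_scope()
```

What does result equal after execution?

Step 1: init_scope() defines a = 1.
Step 2: inner() reads a = 1 from enclosing scope, returns 1 + 24 = 25.
Step 3: result = 25

The answer is 25.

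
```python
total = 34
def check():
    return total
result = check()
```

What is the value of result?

Step 1: total = 34 is defined in the global scope.
Step 2: check() looks up total. No local total exists, so Python checks the global scope via LEGB rule and finds total = 34.
Step 3: result = 34

The answer is 34.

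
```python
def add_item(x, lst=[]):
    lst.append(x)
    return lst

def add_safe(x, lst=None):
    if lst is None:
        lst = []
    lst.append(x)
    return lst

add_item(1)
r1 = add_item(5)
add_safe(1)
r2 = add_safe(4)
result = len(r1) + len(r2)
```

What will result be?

Step 1: add_item shares mutable default: after 2 calls, lst = [1, 5], len = 2.
Step 2: add_safe creates fresh list each time: r2 = [4], len = 1.
Step 3: result = 2 + 1 = 3

The answer is 3.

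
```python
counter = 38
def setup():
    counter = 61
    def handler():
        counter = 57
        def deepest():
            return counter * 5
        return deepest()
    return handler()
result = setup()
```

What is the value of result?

Step 1: deepest() looks up counter through LEGB: not local, finds counter = 57 in enclosing handler().
Step 2: Returns 57 * 5 = 285.
Step 3: result = 285

The answer is 285.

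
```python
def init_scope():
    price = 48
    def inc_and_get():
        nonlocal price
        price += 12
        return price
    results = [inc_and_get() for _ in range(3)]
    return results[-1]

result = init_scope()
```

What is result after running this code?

Step 1: price = 48.
Step 2: Three calls to inc_and_get(), each adding 12.
Step 3: Last value = 48 + 12 * 3 = 84

The answer is 84.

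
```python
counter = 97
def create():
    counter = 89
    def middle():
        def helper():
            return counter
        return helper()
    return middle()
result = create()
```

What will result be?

Step 1: create() defines counter = 89. middle() and helper() have no local counter.
Step 2: helper() checks local (none), enclosing middle() (none), enclosing create() and finds counter = 89.
Step 3: result = 89

The answer is 89.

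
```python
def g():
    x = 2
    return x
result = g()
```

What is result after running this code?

Step 1: g() defines x = 2 in its local scope.
Step 2: return x finds the local variable x = 2.
Step 3: result = 2

The answer is 2.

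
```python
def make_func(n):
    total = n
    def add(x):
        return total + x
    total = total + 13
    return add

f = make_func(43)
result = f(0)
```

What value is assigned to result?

Step 1: make_func(43) sets total = 43, then total = 43 + 13 = 56.
Step 2: Closures capture by reference, so add sees total = 56.
Step 3: f(0) returns 56 + 0 = 56

The answer is 56.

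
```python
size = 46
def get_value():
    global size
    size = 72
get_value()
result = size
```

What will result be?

Step 1: size = 46 globally.
Step 2: get_value() declares global size and sets it to 72.
Step 3: After get_value(), global size = 72. result = 72

The answer is 72.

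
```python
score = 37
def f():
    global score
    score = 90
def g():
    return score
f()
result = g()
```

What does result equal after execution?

Step 1: score = 37.
Step 2: f() sets global score = 90.
Step 3: g() reads global score = 90. result = 90

The answer is 90.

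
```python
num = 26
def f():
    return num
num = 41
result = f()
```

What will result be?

Step 1: num is first set to 26, then reassigned to 41.
Step 2: f() is called after the reassignment, so it looks up the current global num = 41.
Step 3: result = 41

The answer is 41.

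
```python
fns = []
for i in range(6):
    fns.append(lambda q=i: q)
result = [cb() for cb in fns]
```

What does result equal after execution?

Step 1: Default arg q=i captures i at each iteration.
Step 2: Each lambda has its own default: 0, 1, ..., 5.
Step 3: result = [0, 1, 2, 3, 4, 5]

The answer is [0, 1, 2, 3, 4, 5].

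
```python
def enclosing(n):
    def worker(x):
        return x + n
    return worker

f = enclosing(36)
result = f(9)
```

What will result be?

Step 1: enclosing(36) creates a closure that captures n = 36.
Step 2: f(9) calls the closure with x = 9, returning 9 + 36 = 45.
Step 3: result = 45

The answer is 45.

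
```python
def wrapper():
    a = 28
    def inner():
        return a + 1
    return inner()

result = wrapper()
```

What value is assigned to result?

Step 1: wrapper() defines a = 28.
Step 2: inner() reads a = 28 from enclosing scope, returns 28 + 1 = 29.
Step 3: result = 29

The answer is 29.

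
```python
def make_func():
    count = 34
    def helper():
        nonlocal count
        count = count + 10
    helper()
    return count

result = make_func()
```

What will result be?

Step 1: make_func() sets count = 34.
Step 2: helper() uses nonlocal to modify count in make_func's scope: count = 34 + 10 = 44.
Step 3: make_func() returns the modified count = 44

The answer is 44.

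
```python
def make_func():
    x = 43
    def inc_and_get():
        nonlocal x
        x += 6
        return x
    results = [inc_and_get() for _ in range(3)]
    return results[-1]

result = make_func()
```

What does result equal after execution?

Step 1: x = 43.
Step 2: Three calls to inc_and_get(), each adding 6.
Step 3: Last value = 43 + 6 * 3 = 61

The answer is 61.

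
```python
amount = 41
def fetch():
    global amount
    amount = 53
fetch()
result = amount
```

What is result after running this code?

Step 1: amount = 41 globally.
Step 2: fetch() declares global amount and sets it to 53.
Step 3: After fetch(), global amount = 53. result = 53

The answer is 53.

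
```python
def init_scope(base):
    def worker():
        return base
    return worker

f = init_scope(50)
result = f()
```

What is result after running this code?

Step 1: init_scope(50) creates closure capturing base = 50.
Step 2: f() returns the captured base = 50.
Step 3: result = 50

The answer is 50.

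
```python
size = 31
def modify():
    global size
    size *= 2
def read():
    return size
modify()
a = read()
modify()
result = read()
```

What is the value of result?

Step 1: size = 31.
Step 2: First modify(): size = 31 * 2 = 62.
Step 3: Second modify(): size = 62 * 2 = 124.
Step 4: read() returns 124

The answer is 124.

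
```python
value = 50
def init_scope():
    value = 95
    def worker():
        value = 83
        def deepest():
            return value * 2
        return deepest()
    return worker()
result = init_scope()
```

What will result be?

Step 1: deepest() looks up value through LEGB: not local, finds value = 83 in enclosing worker().
Step 2: Returns 83 * 2 = 166.
Step 3: result = 166

The answer is 166.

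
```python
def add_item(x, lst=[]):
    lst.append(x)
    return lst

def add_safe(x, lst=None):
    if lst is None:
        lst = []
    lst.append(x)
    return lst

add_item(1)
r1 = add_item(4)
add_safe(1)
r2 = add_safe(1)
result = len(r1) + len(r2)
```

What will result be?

Step 1: add_item shares mutable default: after 2 calls, lst = [1, 4], len = 2.
Step 2: add_safe creates fresh list each time: r2 = [1], len = 1.
Step 3: result = 2 + 1 = 3

The answer is 3.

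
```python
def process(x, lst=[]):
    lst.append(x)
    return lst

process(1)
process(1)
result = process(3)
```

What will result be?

Step 1: Mutable default argument gotcha! The list [] is created once.
Step 2: Each call appends to the SAME list: [1], [1, 1], [1, 1, 3].
Step 3: result = [1, 1, 3]

The answer is [1, 1, 3].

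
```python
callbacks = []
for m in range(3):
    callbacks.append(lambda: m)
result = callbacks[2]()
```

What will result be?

Step 1: The loop creates 3 lambdas, all referencing the same variable m.
Step 2: After the loop, m = 2 (final value).
Step 3: callbacks[2]() looks up m at call time and finds 2. This is the late binding gotcha. result = 2

The answer is 2.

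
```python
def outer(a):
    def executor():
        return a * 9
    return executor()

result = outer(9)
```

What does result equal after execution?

Step 1: outer(9) binds parameter a = 9.
Step 2: executor() accesses a = 9 from enclosing scope.
Step 3: result = 9 * 9 = 81

The answer is 81.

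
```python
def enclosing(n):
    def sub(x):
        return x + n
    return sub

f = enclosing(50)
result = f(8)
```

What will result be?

Step 1: enclosing(50) creates a closure that captures n = 50.
Step 2: f(8) calls the closure with x = 8, returning 8 + 50 = 58.
Step 3: result = 58

The answer is 58.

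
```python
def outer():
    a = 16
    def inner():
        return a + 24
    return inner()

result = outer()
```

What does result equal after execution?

Step 1: outer() defines a = 16.
Step 2: inner() reads a = 16 from enclosing scope, returns 16 + 24 = 40.
Step 3: result = 40

The answer is 40.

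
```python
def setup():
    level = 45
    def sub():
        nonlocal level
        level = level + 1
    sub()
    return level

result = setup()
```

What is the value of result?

Step 1: setup() sets level = 45.
Step 2: sub() uses nonlocal to modify level in setup's scope: level = 45 + 1 = 46.
Step 3: setup() returns the modified level = 46

The answer is 46.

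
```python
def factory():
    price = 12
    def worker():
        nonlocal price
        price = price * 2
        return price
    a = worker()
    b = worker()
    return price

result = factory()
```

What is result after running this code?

Step 1: price starts at 12.
Step 2: First worker(): price = 12 * 2 = 24.
Step 3: Second worker(): price = 24 * 2 = 48.
Step 4: result = 48

The answer is 48.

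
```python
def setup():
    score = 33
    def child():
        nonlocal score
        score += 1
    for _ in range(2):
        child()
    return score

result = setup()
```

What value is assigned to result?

Step 1: score = 33.
Step 2: child() is called 2 times in a loop, each adding 1 via nonlocal.
Step 3: score = 33 + 1 * 2 = 35

The answer is 35.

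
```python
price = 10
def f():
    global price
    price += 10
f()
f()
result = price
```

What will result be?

Step 1: price = 10.
Step 2: First f(): price = 10 + 10 = 20.
Step 3: Second f(): price = 20 + 10 = 30. result = 30

The answer is 30.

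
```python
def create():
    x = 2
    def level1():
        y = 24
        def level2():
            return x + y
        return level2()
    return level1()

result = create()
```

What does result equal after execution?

Step 1: x = 2 in create. y = 24 in level1.
Step 2: level2() reads x = 2 and y = 24 from enclosing scopes.
Step 3: result = 2 + 24 = 26

The answer is 26.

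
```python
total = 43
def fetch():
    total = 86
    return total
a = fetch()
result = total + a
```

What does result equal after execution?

Step 1: Global total = 43. fetch() returns local total = 86.
Step 2: a = 86. Global total still = 43.
Step 3: result = 43 + 86 = 129

The answer is 129.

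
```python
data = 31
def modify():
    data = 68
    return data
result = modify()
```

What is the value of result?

Step 1: Global data = 31.
Step 2: modify() creates local data = 68, shadowing the global.
Step 3: Returns local data = 68. result = 68

The answer is 68.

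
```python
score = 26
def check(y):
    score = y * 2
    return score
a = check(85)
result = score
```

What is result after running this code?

Step 1: Global score = 26.
Step 2: check(85) creates local score = 85 * 2 = 170.
Step 3: Global score unchanged because no global keyword. result = 26

The answer is 26.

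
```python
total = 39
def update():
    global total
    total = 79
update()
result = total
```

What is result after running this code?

Step 1: total = 39 globally.
Step 2: update() declares global total and sets it to 79.
Step 3: After update(), global total = 79. result = 79

The answer is 79.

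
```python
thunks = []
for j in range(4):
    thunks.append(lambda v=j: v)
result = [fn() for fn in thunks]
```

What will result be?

Step 1: Default arg v=j captures j at each iteration.
Step 2: Each lambda has its own default: 0, 1, ..., 3.
Step 3: result = [0, 1, 2, 3]

The answer is [0, 1, 2, 3].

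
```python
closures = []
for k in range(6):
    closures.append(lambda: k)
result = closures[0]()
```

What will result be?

Step 1: The loop creates 6 lambdas, all referencing the same variable k.
Step 2: After the loop, k = 5 (final value).
Step 3: closures[0]() looks up k at call time and finds 5. This is the late binding gotcha. result = 5

The answer is 5.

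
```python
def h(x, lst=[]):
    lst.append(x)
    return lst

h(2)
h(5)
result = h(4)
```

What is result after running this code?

Step 1: Mutable default argument gotcha! The list [] is created once.
Step 2: Each call appends to the SAME list: [2], [2, 5], [2, 5, 4].
Step 3: result = [2, 5, 4]

The answer is [2, 5, 4].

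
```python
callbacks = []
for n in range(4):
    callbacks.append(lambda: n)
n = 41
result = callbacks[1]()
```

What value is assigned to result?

Step 1: Lambdas capture the variable n by reference, not by value.
Step 2: After the loop, n is reassigned to 41.
Step 3: callbacks[1]() looks up the current n = 41. result = 41

The answer is 41.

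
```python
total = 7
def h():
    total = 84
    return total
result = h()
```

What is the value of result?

Step 1: Global total = 7.
Step 2: h() creates local total = 84, shadowing the global.
Step 3: Returns local total = 84. result = 84

The answer is 84.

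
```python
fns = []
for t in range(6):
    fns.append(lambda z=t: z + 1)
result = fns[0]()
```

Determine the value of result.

Step 1: Default argument z=t captures t's value at definition time.
Step 2: fns[0] was defined when t = 0, so z defaults to 0.
Step 3: result = 0 + 1 = 1 (default arg fixes the late binding issue)

The answer is 1.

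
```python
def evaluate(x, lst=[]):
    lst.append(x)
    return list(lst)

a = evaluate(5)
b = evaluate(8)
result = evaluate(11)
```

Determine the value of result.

Step 1: Default list is shared. list() creates copies for return values.
Step 2: Internal list grows: [5] -> [5, 8] -> [5, 8, 11].
Step 3: result = [5, 8, 11]

The answer is [5, 8, 11].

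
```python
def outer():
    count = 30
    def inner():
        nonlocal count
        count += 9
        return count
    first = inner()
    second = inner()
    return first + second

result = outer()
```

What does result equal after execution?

Step 1: count starts at 30.
Step 2: First call: count = 30 + 9 = 39, returns 39.
Step 3: Second call: count = 39 + 9 = 48, returns 48.
Step 4: result = 39 + 48 = 87

The answer is 87.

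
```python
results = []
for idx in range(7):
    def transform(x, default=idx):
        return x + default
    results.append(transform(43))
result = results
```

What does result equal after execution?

Step 1: Default argument default=idx is evaluated at function definition time.
Step 2: Each iteration creates transform with default = current idx value.
Step 3: transform(43) returns 43 + default. results = [43, 44, 45, 46, 47, 48, 49]

The answer is [43, 44, 45, 46, 47, 48, 49].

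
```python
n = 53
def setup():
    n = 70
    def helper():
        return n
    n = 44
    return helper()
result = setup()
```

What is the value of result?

Step 1: setup() sets n = 70, then later n = 44.
Step 2: helper() is called after n is reassigned to 44. Closures capture variables by reference, not by value.
Step 3: result = 44

The answer is 44.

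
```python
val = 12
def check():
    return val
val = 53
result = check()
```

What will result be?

Step 1: val is first set to 12, then reassigned to 53.
Step 2: check() is called after the reassignment, so it looks up the current global val = 53.
Step 3: result = 53

The answer is 53.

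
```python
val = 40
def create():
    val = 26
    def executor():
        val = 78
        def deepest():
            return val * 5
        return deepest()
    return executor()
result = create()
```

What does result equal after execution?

Step 1: deepest() looks up val through LEGB: not local, finds val = 78 in enclosing executor().
Step 2: Returns 78 * 5 = 390.
Step 3: result = 390

The answer is 390.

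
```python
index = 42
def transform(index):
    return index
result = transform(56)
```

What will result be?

Step 1: Global index = 42.
Step 2: transform(56) takes parameter index = 56, which shadows the global.
Step 3: result = 56

The answer is 56.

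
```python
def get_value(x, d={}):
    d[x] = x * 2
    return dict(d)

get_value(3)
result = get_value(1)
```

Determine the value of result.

Step 1: Mutable default dict is shared across calls.
Step 2: First call adds 3: 6. Second call adds 1: 2.
Step 3: result = {3: 6, 1: 2}

The answer is {3: 6, 1: 2}.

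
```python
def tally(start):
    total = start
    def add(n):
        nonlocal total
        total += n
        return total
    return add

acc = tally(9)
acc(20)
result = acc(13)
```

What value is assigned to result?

Step 1: tally(9) creates closure with total = 9.
Step 2: First acc(20): total = 9 + 20 = 29.
Step 3: Second acc(13): total = 29 + 13 = 42. result = 42

The answer is 42.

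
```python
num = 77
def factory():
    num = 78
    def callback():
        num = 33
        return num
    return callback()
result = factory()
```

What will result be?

Step 1: Three scopes define num: global (77), factory (78), callback (33).
Step 2: callback() has its own local num = 33, which shadows both enclosing and global.
Step 3: result = 33 (local wins in LEGB)

The answer is 33.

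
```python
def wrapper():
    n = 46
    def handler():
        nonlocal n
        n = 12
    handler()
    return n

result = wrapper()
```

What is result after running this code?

Step 1: wrapper() sets n = 46.
Step 2: handler() uses nonlocal to reassign n = 12.
Step 3: result = 12

The answer is 12.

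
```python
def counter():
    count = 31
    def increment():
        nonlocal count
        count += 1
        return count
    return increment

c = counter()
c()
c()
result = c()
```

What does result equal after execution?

Step 1: counter() creates closure with count = 31.
Step 2: Each c() call increments count via nonlocal. After 3 calls: 31 + 3 = 34.
Step 3: result = 34

The answer is 34.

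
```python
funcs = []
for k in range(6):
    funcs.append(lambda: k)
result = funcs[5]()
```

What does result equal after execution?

Step 1: The loop creates 6 lambdas, all referencing the same variable k.
Step 2: After the loop, k = 5 (final value).
Step 3: funcs[5]() looks up k at call time and finds 5. This is the late binding gotcha. result = 5

The answer is 5.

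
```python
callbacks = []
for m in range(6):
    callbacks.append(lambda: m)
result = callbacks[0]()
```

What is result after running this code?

Step 1: The loop creates 6 lambdas, all referencing the same variable m.
Step 2: After the loop, m = 5 (final value).
Step 3: callbacks[0]() looks up m at call time and finds 5. This is the late binding gotcha. result = 5

The answer is 5.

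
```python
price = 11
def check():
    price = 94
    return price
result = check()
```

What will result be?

Step 1: Global price = 11.
Step 2: check() creates local price = 94, shadowing the global.
Step 3: Returns local price = 94. result = 94

The answer is 94.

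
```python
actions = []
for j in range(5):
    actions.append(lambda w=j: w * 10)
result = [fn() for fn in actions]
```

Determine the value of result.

Step 1: Default arg w=j captures j at each iteration.
Step 2: actions[k] has w defaulting to k, returns k * 10.
Step 3: result = [0, 10, 20, 30, 40]

The answer is [0, 10, 20, 30, 40].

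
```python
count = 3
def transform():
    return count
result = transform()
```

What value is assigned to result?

Step 1: count = 3 is defined in the global scope.
Step 2: transform() looks up count. No local count exists, so Python checks the global scope via LEGB rule and finds count = 3.
Step 3: result = 3

The answer is 3.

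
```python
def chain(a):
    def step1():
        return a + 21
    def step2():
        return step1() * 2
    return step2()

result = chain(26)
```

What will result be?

Step 1: chain(26) captures a = 26.
Step 2: step2() calls step1() which returns 26 + 21 = 47.
Step 3: step2() returns 47 * 2 = 94

The answer is 94.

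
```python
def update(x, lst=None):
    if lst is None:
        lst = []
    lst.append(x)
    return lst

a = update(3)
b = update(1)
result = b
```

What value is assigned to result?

Step 1: None default with guard creates a NEW list each call.
Step 2: a = [3] (fresh list). b = [1] (another fresh list).
Step 3: result = [1] (this is the fix for mutable default)

The answer is [1].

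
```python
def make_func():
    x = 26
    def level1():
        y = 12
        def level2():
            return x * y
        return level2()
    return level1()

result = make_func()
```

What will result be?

Step 1: x = 26 in make_func. y = 12 in level1.
Step 2: level2() reads x = 26 and y = 12 from enclosing scopes.
Step 3: result = 26 * 12 = 312

The answer is 312.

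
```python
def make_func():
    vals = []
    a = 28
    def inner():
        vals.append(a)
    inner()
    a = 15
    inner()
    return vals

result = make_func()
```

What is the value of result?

Step 1: a = 28. inner() appends current a to vals.
Step 2: First inner(): appends 28. Then a = 15.
Step 3: Second inner(): appends 15 (closure sees updated a). result = [28, 15]

The answer is [28, 15].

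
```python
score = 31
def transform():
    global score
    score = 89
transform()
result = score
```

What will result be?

Step 1: score = 31 globally.
Step 2: transform() declares global score and sets it to 89.
Step 3: After transform(), global score = 89. result = 89

The answer is 89.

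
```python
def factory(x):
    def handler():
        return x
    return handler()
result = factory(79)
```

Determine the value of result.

Step 1: factory(79) binds parameter x = 79.
Step 2: handler() looks up x in enclosing scope and finds the parameter x = 79.
Step 3: result = 79

The answer is 79.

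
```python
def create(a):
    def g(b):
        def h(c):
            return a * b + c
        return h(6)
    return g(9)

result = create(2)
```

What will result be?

Step 1: a = 2, b = 9, c = 6.
Step 2: h() computes a * b + c = 2 * 9 + 6 = 24.
Step 3: result = 24

The answer is 24.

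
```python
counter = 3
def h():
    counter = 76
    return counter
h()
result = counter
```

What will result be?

Step 1: counter = 3 globally.
Step 2: h() creates a LOCAL counter = 76 (no global keyword!).
Step 3: The global counter is unchanged. result = 3

The answer is 3.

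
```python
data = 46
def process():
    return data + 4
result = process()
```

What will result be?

Step 1: data = 46 is defined globally.
Step 2: process() looks up data from global scope = 46, then computes 46 + 4 = 50.
Step 3: result = 50

The answer is 50.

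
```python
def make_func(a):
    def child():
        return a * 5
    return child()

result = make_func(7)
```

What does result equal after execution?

Step 1: make_func(7) binds parameter a = 7.
Step 2: child() accesses a = 7 from enclosing scope.
Step 3: result = 7 * 5 = 35

The answer is 35.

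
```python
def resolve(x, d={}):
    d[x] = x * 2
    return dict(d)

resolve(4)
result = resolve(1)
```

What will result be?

Step 1: Mutable default dict is shared across calls.
Step 2: First call adds 4: 8. Second call adds 1: 2.
Step 3: result = {4: 8, 1: 2}

The answer is {4: 8, 1: 2}.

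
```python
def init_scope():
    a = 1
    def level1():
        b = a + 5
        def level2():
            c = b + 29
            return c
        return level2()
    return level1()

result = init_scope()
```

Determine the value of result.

Step 1: a = 1. b = a + 5 = 6.
Step 2: c = b + 29 = 6 + 29 = 35.
Step 3: result = 35

The answer is 35.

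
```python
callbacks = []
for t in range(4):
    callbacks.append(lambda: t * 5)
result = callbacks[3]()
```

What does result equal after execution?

Step 1: All lambdas reference the same variable t (late binding).
Step 2: After the loop, t = 3. Every lambda returns t * 5.
Step 3: callbacks[3]() = 3 * 5 = 15

The answer is 15.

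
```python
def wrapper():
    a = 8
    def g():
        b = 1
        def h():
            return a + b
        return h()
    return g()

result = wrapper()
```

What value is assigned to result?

Step 1: wrapper() defines a = 8. g() defines b = 1.
Step 2: h() accesses both from enclosing scopes: a = 8, b = 1.
Step 3: result = 8 + 1 = 9

The answer is 9.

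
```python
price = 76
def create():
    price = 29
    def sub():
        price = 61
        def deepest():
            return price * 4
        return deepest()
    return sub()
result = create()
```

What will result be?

Step 1: deepest() looks up price through LEGB: not local, finds price = 61 in enclosing sub().
Step 2: Returns 61 * 4 = 244.
Step 3: result = 244

The answer is 244.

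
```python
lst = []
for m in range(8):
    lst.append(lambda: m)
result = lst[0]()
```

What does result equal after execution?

Step 1: The loop creates 8 lambdas, all referencing the same variable m.
Step 2: After the loop, m = 7 (final value).
Step 3: lst[0]() looks up m at call time and finds 7. This is the late binding gotcha. result = 7

The answer is 7.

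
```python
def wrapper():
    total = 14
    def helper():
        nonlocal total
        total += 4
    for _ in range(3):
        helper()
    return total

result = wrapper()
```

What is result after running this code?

Step 1: total = 14.
Step 2: helper() is called 3 times in a loop, each adding 4 via nonlocal.
Step 3: total = 14 + 4 * 3 = 26

The answer is 26.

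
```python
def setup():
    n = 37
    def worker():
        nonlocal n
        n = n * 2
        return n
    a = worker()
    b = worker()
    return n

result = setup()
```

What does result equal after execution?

Step 1: n starts at 37.
Step 2: First worker(): n = 37 * 2 = 74.
Step 3: Second worker(): n = 74 * 2 = 148.
Step 4: result = 148

The answer is 148.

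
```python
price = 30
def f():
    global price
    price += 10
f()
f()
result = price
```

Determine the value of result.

Step 1: price = 30.
Step 2: First f(): price = 30 + 10 = 40.
Step 3: Second f(): price = 40 + 10 = 50. result = 50

The answer is 50.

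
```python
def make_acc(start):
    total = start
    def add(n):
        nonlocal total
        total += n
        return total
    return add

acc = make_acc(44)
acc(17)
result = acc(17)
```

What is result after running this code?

Step 1: make_acc(44) creates closure with total = 44.
Step 2: First acc(17): total = 44 + 17 = 61.
Step 3: Second acc(17): total = 61 + 17 = 78. result = 78

The answer is 78.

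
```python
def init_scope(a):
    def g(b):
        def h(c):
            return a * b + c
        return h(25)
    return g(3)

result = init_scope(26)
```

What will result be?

Step 1: a = 26, b = 3, c = 25.
Step 2: h() computes a * b + c = 26 * 3 + 25 = 103.
Step 3: result = 103

The answer is 103.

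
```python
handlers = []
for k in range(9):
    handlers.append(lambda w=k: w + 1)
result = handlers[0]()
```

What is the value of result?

Step 1: Default argument w=k captures k's value at definition time.
Step 2: handlers[0] was defined when k = 0, so w defaults to 0.
Step 3: result = 0 + 1 = 1 (default arg fixes the late binding issue)

The answer is 1.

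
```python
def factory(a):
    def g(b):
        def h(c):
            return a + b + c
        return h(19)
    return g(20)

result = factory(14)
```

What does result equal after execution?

Step 1: a = 14, b = 20, c = 19 across three nested scopes.
Step 2: h() accesses all three via LEGB rule.
Step 3: result = 14 + 20 + 19 = 53

The answer is 53.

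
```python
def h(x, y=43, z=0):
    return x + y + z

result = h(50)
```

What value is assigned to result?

Step 1: h(50) uses defaults y = 43, z = 0.
Step 2: Returns 50 + 43 + 0 = 93.
Step 3: result = 93

The answer is 93.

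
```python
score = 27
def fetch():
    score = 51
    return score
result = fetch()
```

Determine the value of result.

Step 1: Global score = 27.
Step 2: fetch() creates local score = 51, shadowing the global.
Step 3: Returns local score = 51. result = 51

The answer is 51.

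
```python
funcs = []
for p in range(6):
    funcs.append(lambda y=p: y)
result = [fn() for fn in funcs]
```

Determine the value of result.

Step 1: Default arg y=p captures p at each iteration.
Step 2: Each lambda has its own default: 0, 1, ..., 5.
Step 3: result = [0, 1, 2, 3, 4, 5]

The answer is [0, 1, 2, 3, 4, 5].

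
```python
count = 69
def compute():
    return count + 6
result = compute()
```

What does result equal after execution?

Step 1: count = 69 is defined globally.
Step 2: compute() looks up count from global scope = 69, then computes 69 + 6 = 75.
Step 3: result = 75

The answer is 75.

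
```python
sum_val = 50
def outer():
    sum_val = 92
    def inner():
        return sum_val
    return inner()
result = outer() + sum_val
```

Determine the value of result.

Step 1: Global sum_val = 50. outer() shadows with sum_val = 92.
Step 2: inner() returns enclosing sum_val = 92. outer() = 92.
Step 3: result = 92 + global sum_val (50) = 142

The answer is 142.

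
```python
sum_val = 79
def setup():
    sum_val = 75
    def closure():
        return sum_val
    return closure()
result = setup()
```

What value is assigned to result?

Step 1: sum_val = 79 globally, but setup() defines sum_val = 75 locally.
Step 2: closure() looks up sum_val. Not in local scope, so checks enclosing scope (setup) and finds sum_val = 75.
Step 3: result = 75

The answer is 75.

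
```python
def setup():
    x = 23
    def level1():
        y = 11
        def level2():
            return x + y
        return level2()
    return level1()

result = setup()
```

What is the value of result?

Step 1: x = 23 in setup. y = 11 in level1.
Step 2: level2() reads x = 23 and y = 11 from enclosing scopes.
Step 3: result = 23 + 11 = 34

The answer is 34.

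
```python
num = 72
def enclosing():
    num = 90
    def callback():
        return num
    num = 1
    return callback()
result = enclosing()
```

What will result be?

Step 1: enclosing() sets num = 90, then later num = 1.
Step 2: callback() is called after num is reassigned to 1. Closures capture variables by reference, not by value.
Step 3: result = 1

The answer is 1.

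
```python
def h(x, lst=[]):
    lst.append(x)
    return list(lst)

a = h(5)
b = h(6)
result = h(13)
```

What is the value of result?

Step 1: Default list is shared. list() creates copies for return values.
Step 2: Internal list grows: [5] -> [5, 6] -> [5, 6, 13].
Step 3: result = [5, 6, 13]

The answer is [5, 6, 13].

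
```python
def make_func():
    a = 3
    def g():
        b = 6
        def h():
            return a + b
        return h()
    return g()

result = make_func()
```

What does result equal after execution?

Step 1: make_func() defines a = 3. g() defines b = 6.
Step 2: h() accesses both from enclosing scopes: a = 3, b = 6.
Step 3: result = 3 + 6 = 9

The answer is 9.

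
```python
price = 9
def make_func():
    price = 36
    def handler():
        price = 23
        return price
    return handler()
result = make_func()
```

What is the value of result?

Step 1: Three scopes define price: global (9), make_func (36), handler (23).
Step 2: handler() has its own local price = 23, which shadows both enclosing and global.
Step 3: result = 23 (local wins in LEGB)

The answer is 23.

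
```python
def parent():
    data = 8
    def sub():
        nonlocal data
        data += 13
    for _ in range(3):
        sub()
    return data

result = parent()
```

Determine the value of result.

Step 1: data = 8.
Step 2: sub() is called 3 times in a loop, each adding 13 via nonlocal.
Step 3: data = 8 + 13 * 3 = 47

The answer is 47.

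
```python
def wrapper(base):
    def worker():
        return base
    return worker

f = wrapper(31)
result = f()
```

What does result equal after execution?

Step 1: wrapper(31) creates closure capturing base = 31.
Step 2: f() returns the captured base = 31.
Step 3: result = 31

The answer is 31.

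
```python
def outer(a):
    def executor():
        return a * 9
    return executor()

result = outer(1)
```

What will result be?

Step 1: outer(1) binds parameter a = 1.
Step 2: executor() accesses a = 1 from enclosing scope.
Step 3: result = 1 * 9 = 9

The answer is 9.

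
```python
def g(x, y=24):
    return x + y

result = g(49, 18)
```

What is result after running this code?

Step 1: g(49, 18) overrides default y with 18.
Step 2: Returns 49 + 18 = 67.
Step 3: result = 67

The answer is 67.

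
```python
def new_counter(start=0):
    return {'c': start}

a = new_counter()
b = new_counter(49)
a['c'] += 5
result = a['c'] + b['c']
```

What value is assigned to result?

Step 1: new_counter() returns a new dict each call (immutable default 0).
Step 2: a = {'c': 0}, b = {'c': 49}.
Step 3: a['c'] += 5 = 5. result = 5 + 49 = 54

The answer is 54.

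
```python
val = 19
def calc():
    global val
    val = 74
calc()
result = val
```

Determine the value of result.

Step 1: val = 19 globally.
Step 2: calc() declares global val and sets it to 74.
Step 3: After calc(), global val = 74. result = 74

The answer is 74.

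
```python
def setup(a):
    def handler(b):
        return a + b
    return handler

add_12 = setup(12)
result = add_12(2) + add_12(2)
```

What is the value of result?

Step 1: add_12 captures a = 12.
Step 2: add_12(2) = 12 + 2 = 14, called twice.
Step 3: result = 14 + 14 = 28

The answer is 28.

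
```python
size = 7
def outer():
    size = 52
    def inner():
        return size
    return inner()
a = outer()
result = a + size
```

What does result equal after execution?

Step 1: outer() has local size = 52. inner() reads from enclosing.
Step 2: outer() returns 52. Global size = 7 unchanged.
Step 3: result = 52 + 7 = 59

The answer is 59.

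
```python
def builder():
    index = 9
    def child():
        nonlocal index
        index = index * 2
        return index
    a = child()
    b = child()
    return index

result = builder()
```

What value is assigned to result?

Step 1: index starts at 9.
Step 2: First child(): index = 9 * 2 = 18.
Step 3: Second child(): index = 18 * 2 = 36.
Step 4: result = 36

The answer is 36.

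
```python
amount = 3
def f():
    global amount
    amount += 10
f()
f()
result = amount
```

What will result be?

Step 1: amount = 3.
Step 2: First f(): amount = 3 + 10 = 13.
Step 3: Second f(): amount = 13 + 10 = 23. result = 23

The answer is 23.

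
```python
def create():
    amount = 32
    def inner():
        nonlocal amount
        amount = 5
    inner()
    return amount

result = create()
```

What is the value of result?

Step 1: create() sets amount = 32.
Step 2: inner() uses nonlocal to reassign amount = 5.
Step 3: result = 5

The answer is 5.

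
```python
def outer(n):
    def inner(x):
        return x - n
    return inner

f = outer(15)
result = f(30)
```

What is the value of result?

Step 1: outer(15) creates a closure capturing n = 15.
Step 2: f(30) computes 30 - 15 = 15.
Step 3: result = 15

The answer is 15.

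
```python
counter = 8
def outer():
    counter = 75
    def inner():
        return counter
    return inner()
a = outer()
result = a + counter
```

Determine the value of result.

Step 1: outer() has local counter = 75. inner() reads from enclosing.
Step 2: outer() returns 75. Global counter = 8 unchanged.
Step 3: result = 75 + 8 = 83

The answer is 83.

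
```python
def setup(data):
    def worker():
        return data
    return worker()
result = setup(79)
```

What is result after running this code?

Step 1: setup(79) binds parameter data = 79.
Step 2: worker() looks up data in enclosing scope and finds the parameter data = 79.
Step 3: result = 79

The answer is 79.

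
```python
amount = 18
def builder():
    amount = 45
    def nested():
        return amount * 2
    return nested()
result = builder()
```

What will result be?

Step 1: builder() shadows global amount with amount = 45.
Step 2: nested() finds amount = 45 in enclosing scope, computes 45 * 2 = 90.
Step 3: result = 90

The answer is 90.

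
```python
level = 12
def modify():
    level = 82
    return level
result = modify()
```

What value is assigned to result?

Step 1: Global level = 12.
Step 2: modify() creates local level = 82, shadowing the global.
Step 3: Returns local level = 82. result = 82

The answer is 82.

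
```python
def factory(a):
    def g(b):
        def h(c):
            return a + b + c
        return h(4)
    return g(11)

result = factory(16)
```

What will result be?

Step 1: a = 16, b = 11, c = 4 across three nested scopes.
Step 2: h() accesses all three via LEGB rule.
Step 3: result = 16 + 11 + 4 = 31

The answer is 31.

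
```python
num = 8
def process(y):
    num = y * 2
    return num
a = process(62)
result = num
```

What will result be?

Step 1: Global num = 8.
Step 2: process(62) creates local num = 62 * 2 = 124.
Step 3: Global num unchanged because no global keyword. result = 8

The answer is 8.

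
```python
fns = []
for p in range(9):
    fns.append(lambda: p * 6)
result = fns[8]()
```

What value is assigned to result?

Step 1: All lambdas reference the same variable p (late binding).
Step 2: After the loop, p = 8. Every lambda returns p * 6.
Step 3: fns[8]() = 8 * 6 = 48

The answer is 48.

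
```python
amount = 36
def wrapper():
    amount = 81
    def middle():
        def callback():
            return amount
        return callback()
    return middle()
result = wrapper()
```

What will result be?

Step 1: wrapper() defines amount = 81. middle() and callback() have no local amount.
Step 2: callback() checks local (none), enclosing middle() (none), enclosing wrapper() and finds amount = 81.
Step 3: result = 81

The answer is 81.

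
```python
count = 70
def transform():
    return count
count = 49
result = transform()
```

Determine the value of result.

Step 1: count is first set to 70, then reassigned to 49.
Step 2: transform() is called after the reassignment, so it looks up the current global count = 49.
Step 3: result = 49

The answer is 49.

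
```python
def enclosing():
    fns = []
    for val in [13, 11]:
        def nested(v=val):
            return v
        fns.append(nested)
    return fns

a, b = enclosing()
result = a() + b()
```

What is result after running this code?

Step 1: Default argument v=val captures val at each iteration.
Step 2: a() returns 13 (captured at first iteration), b() returns 11 (captured at second).
Step 3: result = 13 + 11 = 24

The answer is 24.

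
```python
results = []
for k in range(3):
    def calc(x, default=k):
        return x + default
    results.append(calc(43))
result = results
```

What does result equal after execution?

Step 1: Default argument default=k is evaluated at function definition time.
Step 2: Each iteration creates calc with default = current k value.
Step 3: calc(43) returns 43 + default. results = [43, 44, 45]

The answer is [43, 44, 45].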